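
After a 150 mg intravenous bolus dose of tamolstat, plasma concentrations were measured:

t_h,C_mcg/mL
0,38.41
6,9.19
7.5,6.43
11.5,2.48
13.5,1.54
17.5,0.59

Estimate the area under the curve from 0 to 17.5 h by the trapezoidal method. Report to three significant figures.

Trapezoidal AUC_0→17.5:
  [0→6]: (38.41+9.19)/2 × 6 = 142.8
  [6→7.5]: (9.19+6.43)/2 × 1.5 = 11.715
  [7.5→11.5]: (6.43+2.48)/2 × 4 = 17.82
  [11.5→13.5]: (2.48+1.54)/2 × 2 = 4.02
  [13.5→17.5]: (1.54+0.59)/2 × 4 = 4.26
  Sum = 180.615 mcg/mL·h

AUC = 181 mcg/mL·h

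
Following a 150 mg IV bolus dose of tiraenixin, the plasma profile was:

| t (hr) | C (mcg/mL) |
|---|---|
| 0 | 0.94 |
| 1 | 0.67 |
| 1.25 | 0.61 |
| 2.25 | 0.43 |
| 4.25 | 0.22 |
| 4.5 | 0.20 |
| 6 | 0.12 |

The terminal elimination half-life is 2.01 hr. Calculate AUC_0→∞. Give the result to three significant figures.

Trapezoidal AUC_0→6:
  [0→1]: (0.94+0.67)/2 × 1 = 0.805
  [1→1.25]: (0.67+0.61)/2 × 0.25 = 0.16
  [1.25→2.25]: (0.61+0.43)/2 × 1 = 0.52
  [2.25→4.25]: (0.43+0.22)/2 × 2 = 0.65
  [4.25→4.5]: (0.22+0.20)/2 × 0.25 = 0.0525
  [4.5→6]: (0.20+0.12)/2 × 1.5 = 0.24
  Sum = 2.4275 mcg/mL·hr
k_e = ln2 / t½ = 0.693147 / 2.01 = 0.3448 hr^-1
Extrapolated tail: C_last / k_e = 0.12 / 0.3448 = 0.348
AUC_0→∞ = 2.4275 + 0.348 = 2.7755 mcg/mL·hr

AUC = 2.78 mcg/mL·hr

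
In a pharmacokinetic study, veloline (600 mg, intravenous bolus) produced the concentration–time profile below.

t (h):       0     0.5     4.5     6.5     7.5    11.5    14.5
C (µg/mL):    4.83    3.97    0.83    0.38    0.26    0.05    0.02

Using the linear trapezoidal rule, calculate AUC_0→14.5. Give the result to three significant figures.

Trapezoidal AUC_0→14.5:
  [0→0.5]: (4.83+3.97)/2 × 0.5 = 2.2
  [0.5→4.5]: (3.97+0.83)/2 × 4 = 9.6
  [4.5→6.5]: (0.83+0.38)/2 × 2 = 1.21
  [6.5→7.5]: (0.38+0.26)/2 × 1 = 0.32
  [7.5→11.5]: (0.26+0.05)/2 × 4 = 0.62
  [11.5→14.5]: (0.05+0.02)/2 × 3 = 0.105
  Sum = 14.055 µg/mL·h

AUC = 14.1 µg/mL·h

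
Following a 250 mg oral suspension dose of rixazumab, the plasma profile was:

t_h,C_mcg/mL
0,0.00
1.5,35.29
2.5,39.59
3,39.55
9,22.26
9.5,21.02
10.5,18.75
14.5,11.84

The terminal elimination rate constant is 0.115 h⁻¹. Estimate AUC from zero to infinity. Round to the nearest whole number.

AUC = 464 mcg/mL·h

Trapezoidal AUC_0→14.5:
  [0→1.5]: (0.00+35.29)/2 × 1.5 = 26.4675
  [1.5→2.5]: (35.29+39.59)/2 × 1 = 37.44
  [2.5→3]: (39.59+39.55)/2 × 0.5 = 19.785
  [3→9]: (39.55+22.26)/2 × 6 = 185.43
  [9→9.5]: (22.26+21.02)/2 × 0.5 = 10.82
  [9.5→10.5]: (21.02+18.75)/2 × 1 = 19.885
  [10.5→14.5]: (18.75+11.84)/2 × 4 = 61.18
  Sum = 361.0075 mcg/mL·h
Extrapolated tail: C_last / k_e = 11.84 / 0.115 = 102.957
AUC_0→∞ = 361.0075 + 102.957 = 463.9645 mcg/mL·h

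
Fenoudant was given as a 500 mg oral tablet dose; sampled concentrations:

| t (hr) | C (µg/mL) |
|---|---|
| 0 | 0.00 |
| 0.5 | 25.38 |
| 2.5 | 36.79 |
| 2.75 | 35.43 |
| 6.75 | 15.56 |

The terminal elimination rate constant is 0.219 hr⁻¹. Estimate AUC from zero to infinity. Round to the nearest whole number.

AUC = 251 µg/mL·hr

Trapezoidal AUC_0→6.75:
  [0→0.5]: (0.00+25.38)/2 × 0.5 = 6.345
  [0.5→2.5]: (25.38+36.79)/2 × 2 = 62.17
  [2.5→2.75]: (36.79+35.43)/2 × 0.25 = 9.0275
  [2.75→6.75]: (35.43+15.56)/2 × 4 = 101.98
  Sum = 179.5225 µg/mL·hr
Extrapolated tail: C_last / k_e = 15.56 / 0.219 = 71.050
AUC_0→∞ = 179.5225 + 71.050 = 250.5725 µg/mL·hr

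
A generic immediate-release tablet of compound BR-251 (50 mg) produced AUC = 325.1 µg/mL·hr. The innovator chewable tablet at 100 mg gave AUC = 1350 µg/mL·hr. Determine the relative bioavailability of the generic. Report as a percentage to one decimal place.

F_rel = (AUC_test/D_test) / (AUC_ref/D_ref)
      = (325.1/50) / (1350/100)
      = 6.502 / 13.5 = 0.4816 = 48.16%

F_rel = 48.2%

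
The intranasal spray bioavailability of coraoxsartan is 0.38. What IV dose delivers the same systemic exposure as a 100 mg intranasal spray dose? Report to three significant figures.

Systemic exposure from an extravascular dose = F × D_ev, so the equivalent IV dose is F × D_ev.
D_iv = F × D_ev = 0.38 × 100 = 38 mg

D_iv = 38.0 mg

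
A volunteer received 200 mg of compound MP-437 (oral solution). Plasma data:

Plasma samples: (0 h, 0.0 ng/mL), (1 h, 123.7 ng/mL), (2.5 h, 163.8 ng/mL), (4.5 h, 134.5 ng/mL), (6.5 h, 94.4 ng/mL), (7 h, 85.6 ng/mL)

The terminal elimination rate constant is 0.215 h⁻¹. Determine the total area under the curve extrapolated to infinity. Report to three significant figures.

Trapezoidal AUC_0→7:
  [0→1]: (0.0+123.7)/2 × 1 = 61.85
  [1→2.5]: (123.7+163.8)/2 × 1.5 = 215.625
  [2.5→4.5]: (163.8+134.5)/2 × 2 = 298.3
  [4.5→6.5]: (134.5+94.4)/2 × 2 = 228.9
  [6.5→7]: (94.4+85.6)/2 × 0.5 = 45.0
  Sum = 849.675 ng/mL·h
Extrapolated tail: C_last / k_e = 85.6 / 0.215 = 398.140
AUC_0→∞ = 849.675 + 398.140 = 1247.815 ng/mL·h

AUC = 1250 ng/mL·h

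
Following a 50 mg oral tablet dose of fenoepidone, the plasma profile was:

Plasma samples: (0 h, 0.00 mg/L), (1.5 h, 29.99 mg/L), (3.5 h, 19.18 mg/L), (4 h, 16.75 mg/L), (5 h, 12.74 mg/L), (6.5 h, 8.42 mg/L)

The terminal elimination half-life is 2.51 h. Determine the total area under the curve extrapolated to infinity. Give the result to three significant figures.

Trapezoidal AUC_0→6.5:
  [0→1.5]: (0.00+29.99)/2 × 1.5 = 22.4925
  [1.5→3.5]: (29.99+19.18)/2 × 2 = 49.17
  [3.5→4]: (19.18+16.75)/2 × 0.5 = 8.9825
  [4→5]: (16.75+12.74)/2 × 1 = 14.745
  [5→6.5]: (12.74+8.42)/2 × 1.5 = 15.87
  Sum = 111.26 mg/L·h
k_e = ln2 / t½ = 0.693147 / 2.51 = 0.2762 h^-1
Extrapolated tail: C_last / k_e = 8.42 / 0.2762 = 30.485
AUC_0→∞ = 111.26 + 30.485 = 141.745 mg/L·h

AUC = 142 mg/L·h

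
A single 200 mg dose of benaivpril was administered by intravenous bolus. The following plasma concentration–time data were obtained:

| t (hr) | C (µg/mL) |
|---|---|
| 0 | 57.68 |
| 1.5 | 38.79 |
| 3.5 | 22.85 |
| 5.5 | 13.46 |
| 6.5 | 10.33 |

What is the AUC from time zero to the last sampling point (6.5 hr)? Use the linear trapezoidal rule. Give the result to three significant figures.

AUC = 182 µg/mL·hr

Trapezoidal AUC_0→6.5:
  [0→1.5]: (57.68+38.79)/2 × 1.5 = 72.3525
  [1.5→3.5]: (38.79+22.85)/2 × 2 = 61.64
  [3.5→5.5]: (22.85+13.46)/2 × 2 = 36.31
  [5.5→6.5]: (13.46+10.33)/2 × 1 = 11.895
  Sum = 182.1975 µg/mL·hr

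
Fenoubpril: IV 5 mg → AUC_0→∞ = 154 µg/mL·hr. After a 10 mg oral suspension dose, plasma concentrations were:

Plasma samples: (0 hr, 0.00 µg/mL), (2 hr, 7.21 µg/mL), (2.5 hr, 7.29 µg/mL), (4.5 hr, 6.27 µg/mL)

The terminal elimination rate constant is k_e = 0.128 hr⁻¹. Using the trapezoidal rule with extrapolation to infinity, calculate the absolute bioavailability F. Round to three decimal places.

Trapezoidal AUC_0→4.5 (oral suspension):
  [0→2]: (0.00+7.21)/2 × 2 = 7.21
  [2→2.5]: (7.21+7.29)/2 × 0.5 = 3.625
  [2.5→4.5]: (7.29+6.27)/2 × 2 = 13.56
  Sum = 24.395 µg/mL·hr
Tail: C_last/k_e = 6.27/0.128 = 48.984
AUC_0→∞ (oral suspension) = 24.395 + 48.984 = 73.379 µg/mL·hr
F = (AUC_ev/D_ev)/(AUC_iv/D_iv) = (73.379/10)/(154/5) = 7.3379/30.8 = 0.2382

F = 0.238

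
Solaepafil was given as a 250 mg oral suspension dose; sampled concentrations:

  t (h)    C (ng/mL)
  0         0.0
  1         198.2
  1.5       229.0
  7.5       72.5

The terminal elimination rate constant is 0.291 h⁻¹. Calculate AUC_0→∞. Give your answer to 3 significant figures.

AUC = 1360 ng/mL·h

Trapezoidal AUC_0→7.5:
  [0→1]: (0.0+198.2)/2 × 1 = 99.1
  [1→1.5]: (198.2+229.0)/2 × 0.5 = 106.8
  [1.5→7.5]: (229.0+72.5)/2 × 6 = 904.5
  Sum = 1110.4 ng/mL·h
Extrapolated tail: C_last / k_e = 72.5 / 0.291 = 249.141
AUC_0→∞ = 1110.4 + 249.141 = 1359.541 ng/mL·h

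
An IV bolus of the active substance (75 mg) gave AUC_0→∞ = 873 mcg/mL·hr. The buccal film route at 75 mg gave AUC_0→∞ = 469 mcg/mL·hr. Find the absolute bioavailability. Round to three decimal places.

F = (AUC_ev / D_ev) / (AUC_iv / D_iv)
  = (469/75) / (873/75)
  = 6.25333 / 11.64 = 0.5372

F = 0.537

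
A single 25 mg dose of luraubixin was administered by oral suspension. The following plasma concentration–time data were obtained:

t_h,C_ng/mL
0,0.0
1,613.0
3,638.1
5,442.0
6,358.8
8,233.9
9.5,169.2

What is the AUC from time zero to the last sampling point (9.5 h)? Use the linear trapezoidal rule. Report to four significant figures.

Trapezoidal AUC_0→9.5:
  [0→1]: (0.0+613.0)/2 × 1 = 306.5
  [1→3]: (613.0+638.1)/2 × 2 = 1251.1
  [3→5]: (638.1+442.0)/2 × 2 = 1080.1
  [5→6]: (442.0+358.8)/2 × 1 = 400.4
  [6→8]: (358.8+233.9)/2 × 2 = 592.7
  [8→9.5]: (233.9+169.2)/2 × 1.5 = 302.325
  Sum = 3933.125 ng/mL·h

AUC = 3933 ng/mL·h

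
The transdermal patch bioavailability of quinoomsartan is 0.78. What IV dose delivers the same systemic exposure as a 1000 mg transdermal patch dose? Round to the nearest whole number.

D_iv = 780 mg

Systemic exposure from an extravascular dose = F × D_ev, so the equivalent IV dose is F × D_ev.
D_iv = F × D_ev = 0.78 × 1000 = 780 mg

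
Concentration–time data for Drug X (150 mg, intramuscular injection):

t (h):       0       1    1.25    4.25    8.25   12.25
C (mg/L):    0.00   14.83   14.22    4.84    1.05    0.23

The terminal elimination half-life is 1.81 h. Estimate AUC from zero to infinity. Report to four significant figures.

AUC = 54.58 mg/L·h

Trapezoidal AUC_0→12.25:
  [0→1]: (0.00+14.83)/2 × 1 = 7.415
  [1→1.25]: (14.83+14.22)/2 × 0.25 = 3.63125
  [1.25→4.25]: (14.22+4.84)/2 × 3 = 28.59
  [4.25→8.25]: (4.84+1.05)/2 × 4 = 11.78
  [8.25→12.25]: (1.05+0.23)/2 × 4 = 2.56
  Sum = 53.97625 mg/L·h
k_e = ln2 / t½ = 0.693147 / 1.81 = 0.3830 h^-1
Extrapolated tail: C_last / k_e = 0.23 / 0.383 = 0.601
AUC_0→∞ = 53.97625 + 0.601 = 54.57725 mg/L·h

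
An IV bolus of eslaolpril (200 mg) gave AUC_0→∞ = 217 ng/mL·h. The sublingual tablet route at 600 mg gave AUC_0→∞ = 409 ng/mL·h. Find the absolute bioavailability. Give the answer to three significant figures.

F = 0.628

F = (AUC_ev / D_ev) / (AUC_iv / D_iv)
  = (409/600) / (217/200)
  = 0.681667 / 1.085 = 0.6283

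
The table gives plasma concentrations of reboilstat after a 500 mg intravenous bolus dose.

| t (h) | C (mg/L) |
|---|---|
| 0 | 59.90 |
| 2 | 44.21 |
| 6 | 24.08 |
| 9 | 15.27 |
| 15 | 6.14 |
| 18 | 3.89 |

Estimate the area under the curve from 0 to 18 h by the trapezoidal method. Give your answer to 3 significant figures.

AUC = 379 mg/L·h

Trapezoidal AUC_0→18:
  [0→2]: (59.90+44.21)/2 × 2 = 104.11
  [2→6]: (44.21+24.08)/2 × 4 = 136.58
  [6→9]: (24.08+15.27)/2 × 3 = 59.025
  [9→15]: (15.27+6.14)/2 × 6 = 64.23
  [15→18]: (6.14+3.89)/2 × 3 = 15.045
  Sum = 378.99 mg/L·h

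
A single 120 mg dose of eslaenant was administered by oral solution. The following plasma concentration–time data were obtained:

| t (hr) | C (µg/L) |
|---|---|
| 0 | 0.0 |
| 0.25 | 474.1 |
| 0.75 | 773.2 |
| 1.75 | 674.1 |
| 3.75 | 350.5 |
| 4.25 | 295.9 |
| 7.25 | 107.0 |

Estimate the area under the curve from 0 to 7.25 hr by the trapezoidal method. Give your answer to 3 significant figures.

AUC = 2890 µg/L·hr

Trapezoidal AUC_0→7.25:
  [0→0.25]: (0.0+474.1)/2 × 0.25 = 59.2625
  [0.25→0.75]: (474.1+773.2)/2 × 0.5 = 311.825
  [0.75→1.75]: (773.2+674.1)/2 × 1 = 723.65
  [1.75→3.75]: (674.1+350.5)/2 × 2 = 1024.6
  [3.75→4.25]: (350.5+295.9)/2 × 0.5 = 161.6
  [4.25→7.25]: (295.9+107.0)/2 × 3 = 604.35
  Sum = 2885.2875 µg/L·hr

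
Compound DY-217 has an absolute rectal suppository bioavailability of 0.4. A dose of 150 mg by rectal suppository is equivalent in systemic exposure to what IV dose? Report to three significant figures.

D_iv = 60.0 mg

Systemic exposure from an extravascular dose = F × D_ev, so the equivalent IV dose is F × D_ev.
D_iv = F × D_ev = 0.4 × 150 = 60 mg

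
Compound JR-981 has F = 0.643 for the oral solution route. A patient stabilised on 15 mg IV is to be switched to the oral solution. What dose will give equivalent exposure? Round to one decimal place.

For equal systemic exposure: F × D_ev = D_iv
D_ev = D_iv / F = 15 / 0.643 = 23.3281 mg

D_oral = 23.3 mg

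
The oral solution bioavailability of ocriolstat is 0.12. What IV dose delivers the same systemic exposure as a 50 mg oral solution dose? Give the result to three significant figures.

D_iv = 6.00 mg

Systemic exposure from an extravascular dose = F × D_ev, so the equivalent IV dose is F × D_ev.
D_iv = F × D_ev = 0.12 × 50 = 6 mg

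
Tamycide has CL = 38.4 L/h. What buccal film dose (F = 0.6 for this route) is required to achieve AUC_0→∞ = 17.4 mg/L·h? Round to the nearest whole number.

Dose = 1114 mg

Dose = CL × AUC_0→∞ / F
     = 38.4 × 17.4 / 0.6 = 1113.6 mg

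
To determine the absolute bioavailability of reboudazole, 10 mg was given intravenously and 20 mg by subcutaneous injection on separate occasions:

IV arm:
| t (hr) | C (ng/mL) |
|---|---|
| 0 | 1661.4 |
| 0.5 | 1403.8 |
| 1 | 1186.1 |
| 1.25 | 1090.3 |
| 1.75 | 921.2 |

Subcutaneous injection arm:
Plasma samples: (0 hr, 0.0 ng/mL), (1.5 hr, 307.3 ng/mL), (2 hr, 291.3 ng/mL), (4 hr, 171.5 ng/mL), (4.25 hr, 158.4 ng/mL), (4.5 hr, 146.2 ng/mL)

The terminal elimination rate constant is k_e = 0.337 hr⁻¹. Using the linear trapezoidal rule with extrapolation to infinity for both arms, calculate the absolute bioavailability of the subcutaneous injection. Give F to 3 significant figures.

F = 0.137

Trapezoidal AUC_0→1.75 (IV):
  [0→0.5]: (1661.4+1403.8)/2 × 0.5 = 766.3
  [0.5→1]: (1403.8+1186.1)/2 × 0.5 = 647.475
  [1→1.25]: (1186.1+1090.3)/2 × 0.25 = 284.55
  [1.25→1.75]: (1090.3+921.2)/2 × 0.5 = 502.875
  Sum = 2201.2 ng/mL·hr
IV tail: 921.2/0.337 = 2733.531; AUC_iv,0→∞ = 2201.2 + 2733.531 = 4934.731 ng/mL·hr
Trapezoidal AUC_0→4.5 (subcutaneous injection):
  [0→1.5]: (0.0+307.3)/2 × 1.5 = 230.475
  [1.5→2]: (307.3+291.3)/2 × 0.5 = 149.65
  [2→4]: (291.3+171.5)/2 × 2 = 462.8
  [4→4.25]: (171.5+158.4)/2 × 0.25 = 41.2375
  [4.25→4.5]: (158.4+146.2)/2 × 0.25 = 38.075
  Sum = 922.2375 ng/mL·hr
subcutaneous injection tail: 146.2/0.337 = 433.828; AUC_ev,0→∞ = 922.2375 + 433.828 = 1356.0655 ng/mL·hr
F = (AUC_ev/D_ev)/(AUC_iv/D_iv) = (1356.0655/20)/(4934.731/10) = 67.803275/493.4731 = 0.1374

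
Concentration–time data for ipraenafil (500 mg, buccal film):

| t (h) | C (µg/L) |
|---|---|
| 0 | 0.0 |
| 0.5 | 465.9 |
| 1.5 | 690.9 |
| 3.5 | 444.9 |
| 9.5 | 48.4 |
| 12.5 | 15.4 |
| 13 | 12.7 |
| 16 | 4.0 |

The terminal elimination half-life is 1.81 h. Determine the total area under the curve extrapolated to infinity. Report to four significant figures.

AUC = 3449 µg/L·h

Trapezoidal AUC_0→16:
  [0→0.5]: (0.0+465.9)/2 × 0.5 = 116.475
  [0.5→1.5]: (465.9+690.9)/2 × 1 = 578.4
  [1.5→3.5]: (690.9+444.9)/2 × 2 = 1135.8
  [3.5→9.5]: (444.9+48.4)/2 × 6 = 1479.9
  [9.5→12.5]: (48.4+15.4)/2 × 3 = 95.7
  [12.5→13]: (15.4+12.7)/2 × 0.5 = 7.025
  [13→16]: (12.7+4.0)/2 × 3 = 25.05
  Sum = 3438.35 µg/L·h
k_e = ln2 / t½ = 0.693147 / 1.81 = 0.3830 h^-1
Extrapolated tail: C_last / k_e = 4.0 / 0.383 = 10.444
AUC_0→∞ = 3438.35 + 10.444 = 3448.794 µg/L·h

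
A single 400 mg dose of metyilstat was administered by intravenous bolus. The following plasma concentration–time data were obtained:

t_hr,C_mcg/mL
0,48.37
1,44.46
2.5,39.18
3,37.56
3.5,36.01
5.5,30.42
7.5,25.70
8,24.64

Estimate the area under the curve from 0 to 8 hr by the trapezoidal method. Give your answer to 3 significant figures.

Trapezoidal AUC_0→8:
  [0→1]: (48.37+44.46)/2 × 1 = 46.415
  [1→2.5]: (44.46+39.18)/2 × 1.5 = 62.73
  [2.5→3]: (39.18+37.56)/2 × 0.5 = 19.185
  [3→3.5]: (37.56+36.01)/2 × 0.5 = 18.3925
  [3.5→5.5]: (36.01+30.42)/2 × 2 = 66.43
  [5.5→7.5]: (30.42+25.70)/2 × 2 = 56.12
  [7.5→8]: (25.70+24.64)/2 × 0.5 = 12.585
  Sum = 281.8575 mcg/mL·hr

AUC = 282 mcg/mL·hr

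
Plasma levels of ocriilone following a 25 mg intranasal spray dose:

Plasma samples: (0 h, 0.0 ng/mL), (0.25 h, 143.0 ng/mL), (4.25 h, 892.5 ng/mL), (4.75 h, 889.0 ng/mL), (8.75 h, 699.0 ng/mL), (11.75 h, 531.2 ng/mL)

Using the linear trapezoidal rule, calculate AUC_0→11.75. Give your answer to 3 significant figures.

AUC = 7560 ng/mL·h

Trapezoidal AUC_0→11.75:
  [0→0.25]: (0.0+143.0)/2 × 0.25 = 17.875
  [0.25→4.25]: (143.0+892.5)/2 × 4 = 2071.0
  [4.25→4.75]: (892.5+889.0)/2 × 0.5 = 445.375
  [4.75→8.75]: (889.0+699.0)/2 × 4 = 3176.0
  [8.75→11.75]: (699.0+531.2)/2 × 3 = 1845.3
  Sum = 7555.55 ng/mL·h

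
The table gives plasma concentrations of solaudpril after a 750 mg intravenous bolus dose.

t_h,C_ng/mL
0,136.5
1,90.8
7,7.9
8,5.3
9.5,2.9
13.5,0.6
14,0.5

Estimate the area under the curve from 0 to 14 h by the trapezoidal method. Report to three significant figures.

AUC = 430 ng/mL·h

Trapezoidal AUC_0→14:
  [0→1]: (136.5+90.8)/2 × 1 = 113.65
  [1→7]: (90.8+7.9)/2 × 6 = 296.1
  [7→8]: (7.9+5.3)/2 × 1 = 6.6
  [8→9.5]: (5.3+2.9)/2 × 1.5 = 6.15
  [9.5→13.5]: (2.9+0.6)/2 × 4 = 7.0
  [13.5→14]: (0.6+0.5)/2 × 0.5 = 0.275
  Sum = 429.775 ng/mL·h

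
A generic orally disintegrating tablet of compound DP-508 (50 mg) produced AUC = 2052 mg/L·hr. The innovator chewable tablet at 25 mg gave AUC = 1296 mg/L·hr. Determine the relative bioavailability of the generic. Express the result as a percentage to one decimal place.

F_rel = (AUC_test/D_test) / (AUC_ref/D_ref)
      = (2052/50) / (1296/25)
      = 41.04 / 51.84 = 0.7917 = 79.17%

F_rel = 79.2%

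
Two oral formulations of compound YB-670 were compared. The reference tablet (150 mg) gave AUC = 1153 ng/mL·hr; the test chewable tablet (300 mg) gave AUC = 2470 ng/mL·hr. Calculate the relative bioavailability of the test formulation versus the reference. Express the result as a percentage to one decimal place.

F_rel = (AUC_test/D_test) / (AUC_ref/D_ref)
      = (2470/300) / (1153/150)
      = 8.23333 / 7.68667 = 1.0711 = 107.11%

F_rel = 107.1%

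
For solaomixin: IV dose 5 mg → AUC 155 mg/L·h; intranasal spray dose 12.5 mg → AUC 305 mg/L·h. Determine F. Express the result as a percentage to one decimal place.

F = (AUC_ev / D_ev) / (AUC_iv / D_iv)
  = (305/12.5) / (155/5)
  = 24.4 / 31 = 0.7871
  = 78.71%

F = 78.7%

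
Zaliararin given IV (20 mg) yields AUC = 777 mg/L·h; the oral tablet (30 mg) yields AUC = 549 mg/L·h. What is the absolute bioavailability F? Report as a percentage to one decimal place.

F = 47.1%

F = (AUC_ev / D_ev) / (AUC_iv / D_iv)
  = (549/30) / (777/20)
  = 18.3 / 38.85 = 0.4710
  = 47.10%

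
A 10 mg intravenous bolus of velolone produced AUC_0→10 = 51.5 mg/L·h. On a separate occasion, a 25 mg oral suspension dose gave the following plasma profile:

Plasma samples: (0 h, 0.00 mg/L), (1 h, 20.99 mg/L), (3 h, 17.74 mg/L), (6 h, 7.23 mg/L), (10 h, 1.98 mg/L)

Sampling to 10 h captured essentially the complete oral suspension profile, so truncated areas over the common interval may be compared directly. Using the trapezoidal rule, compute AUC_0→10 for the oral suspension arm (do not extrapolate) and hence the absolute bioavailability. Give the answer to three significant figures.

Trapezoidal AUC_0→10 (oral suspension):
  [0→1]: (0.00+20.99)/2 × 1 = 10.495
  [1→3]: (20.99+17.74)/2 × 2 = 38.73
  [3→6]: (17.74+7.23)/2 × 3 = 37.455
  [6→10]: (7.23+1.98)/2 × 4 = 18.42
  Sum = 105.1 mg/L·h
F = (AUC_ev/D_ev)/(AUC_iv/D_iv) = (105.1/25)/(51.5/10) = 4.204/5.15 = 0.8163

F = 0.816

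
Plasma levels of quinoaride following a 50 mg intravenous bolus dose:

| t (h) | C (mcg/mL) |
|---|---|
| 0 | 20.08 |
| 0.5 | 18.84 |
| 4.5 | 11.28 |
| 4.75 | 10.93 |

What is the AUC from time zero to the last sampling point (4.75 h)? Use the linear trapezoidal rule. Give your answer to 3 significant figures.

Trapezoidal AUC_0→4.75:
  [0→0.5]: (20.08+18.84)/2 × 0.5 = 9.73
  [0.5→4.5]: (18.84+11.28)/2 × 4 = 60.24
  [4.5→4.75]: (11.28+10.93)/2 × 0.25 = 2.77625
  Sum = 72.74625 mcg/mL·h

AUC = 72.7 mcg/mL·h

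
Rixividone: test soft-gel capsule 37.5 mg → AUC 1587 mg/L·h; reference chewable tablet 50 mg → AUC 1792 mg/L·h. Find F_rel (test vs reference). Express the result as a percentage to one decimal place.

F_rel = 118.1%

F_rel = (AUC_test/D_test) / (AUC_ref/D_ref)
      = (1587/37.5) / (1792/50)
      = 42.32 / 35.84 = 1.1808 = 118.08%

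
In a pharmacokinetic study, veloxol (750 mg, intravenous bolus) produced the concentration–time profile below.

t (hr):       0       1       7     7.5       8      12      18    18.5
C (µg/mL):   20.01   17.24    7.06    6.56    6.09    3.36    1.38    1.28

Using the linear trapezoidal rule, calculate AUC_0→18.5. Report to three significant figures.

Trapezoidal AUC_0→18.5:
  [0→1]: (20.01+17.24)/2 × 1 = 18.625
  [1→7]: (17.24+7.06)/2 × 6 = 72.9
  [7→7.5]: (7.06+6.56)/2 × 0.5 = 3.405
  [7.5→8]: (6.56+6.09)/2 × 0.5 = 3.1625
  [8→12]: (6.09+3.36)/2 × 4 = 18.9
  [12→18]: (3.36+1.38)/2 × 6 = 14.22
  [18→18.5]: (1.38+1.28)/2 × 0.5 = 0.665
  Sum = 131.8775 µg/mL·hr

AUC = 132 µg/mL·hr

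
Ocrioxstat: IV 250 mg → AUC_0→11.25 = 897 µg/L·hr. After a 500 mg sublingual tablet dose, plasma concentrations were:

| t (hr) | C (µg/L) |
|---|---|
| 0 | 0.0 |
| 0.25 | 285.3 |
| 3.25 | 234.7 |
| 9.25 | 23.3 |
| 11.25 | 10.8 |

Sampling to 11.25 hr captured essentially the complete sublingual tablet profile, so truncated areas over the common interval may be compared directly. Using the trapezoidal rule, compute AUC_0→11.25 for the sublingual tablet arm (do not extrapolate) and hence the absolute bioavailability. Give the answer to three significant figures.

Trapezoidal AUC_0→11.25 (sublingual tablet):
  [0→0.25]: (0.0+285.3)/2 × 0.25 = 35.6625
  [0.25→3.25]: (285.3+234.7)/2 × 3 = 780.0
  [3.25→9.25]: (234.7+23.3)/2 × 6 = 774.0
  [9.25→11.25]: (23.3+10.8)/2 × 2 = 34.1
  Sum = 1623.7625 µg/L·hr
F = (AUC_ev/D_ev)/(AUC_iv/D_iv) = (1623.7625/500)/(897/250) = 3.247525/3.588 = 0.9051

F = 0.905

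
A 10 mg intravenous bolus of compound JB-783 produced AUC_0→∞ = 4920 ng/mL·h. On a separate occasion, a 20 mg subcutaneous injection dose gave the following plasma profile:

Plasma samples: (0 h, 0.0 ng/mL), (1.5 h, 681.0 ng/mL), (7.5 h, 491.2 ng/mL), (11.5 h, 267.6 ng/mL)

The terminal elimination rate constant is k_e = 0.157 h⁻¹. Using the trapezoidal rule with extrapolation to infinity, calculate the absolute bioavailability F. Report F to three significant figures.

F = 0.737

Trapezoidal AUC_0→11.5 (subcutaneous injection):
  [0→1.5]: (0.0+681.0)/2 × 1.5 = 510.75
  [1.5→7.5]: (681.0+491.2)/2 × 6 = 3516.6
  [7.5→11.5]: (491.2+267.6)/2 × 4 = 1517.6
  Sum = 5544.95 ng/mL·h
Tail: C_last/k_e = 267.6/0.157 = 1704.459
AUC_0→∞ (subcutaneous injection) = 5544.95 + 1704.459 = 7249.409 ng/mL·h
F = (AUC_ev/D_ev)/(AUC_iv/D_iv) = (7249.409/20)/(4920/10) = 362.47045/492 = 0.7367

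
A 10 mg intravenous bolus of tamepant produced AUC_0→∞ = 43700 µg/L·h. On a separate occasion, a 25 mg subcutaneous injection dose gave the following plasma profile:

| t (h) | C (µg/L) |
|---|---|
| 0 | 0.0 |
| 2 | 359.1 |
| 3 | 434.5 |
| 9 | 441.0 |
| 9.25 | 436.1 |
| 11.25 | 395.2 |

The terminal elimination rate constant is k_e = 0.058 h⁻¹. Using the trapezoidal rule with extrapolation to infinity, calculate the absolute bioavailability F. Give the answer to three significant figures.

F = 0.102

Trapezoidal AUC_0→11.25 (subcutaneous injection):
  [0→2]: (0.0+359.1)/2 × 2 = 359.1
  [2→3]: (359.1+434.5)/2 × 1 = 396.8
  [3→9]: (434.5+441.0)/2 × 6 = 2626.5
  [9→9.25]: (441.0+436.1)/2 × 0.25 = 109.6375
  [9.25→11.25]: (436.1+395.2)/2 × 2 = 831.3
  Sum = 4323.3375 µg/L·h
Tail: C_last/k_e = 395.2/0.058 = 6813.793
AUC_0→∞ (subcutaneous injection) = 4323.3375 + 6813.793 = 11137.1305 µg/L·h
F = (AUC_ev/D_ev)/(AUC_iv/D_iv) = (11137.1305/25)/(43700/10) = 445.48522/4370 = 0.1019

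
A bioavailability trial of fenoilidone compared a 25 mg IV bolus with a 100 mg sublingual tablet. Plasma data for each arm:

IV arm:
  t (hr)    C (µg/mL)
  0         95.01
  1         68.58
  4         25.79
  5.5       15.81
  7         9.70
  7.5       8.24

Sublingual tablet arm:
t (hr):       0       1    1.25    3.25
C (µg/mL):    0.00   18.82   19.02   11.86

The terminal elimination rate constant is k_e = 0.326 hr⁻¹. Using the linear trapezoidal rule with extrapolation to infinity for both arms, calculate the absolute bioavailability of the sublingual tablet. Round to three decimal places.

Trapezoidal AUC_0→7.5 (IV):
  [0→1]: (95.01+68.58)/2 × 1 = 81.795
  [1→4]: (68.58+25.79)/2 × 3 = 141.555
  [4→5.5]: (25.79+15.81)/2 × 1.5 = 31.2
  [5.5→7]: (15.81+9.70)/2 × 1.5 = 19.1325
  [7→7.5]: (9.70+8.24)/2 × 0.5 = 4.485
  Sum = 278.1675 µg/mL·hr
IV tail: 8.24/0.326 = 25.276; AUC_iv,0→∞ = 278.1675 + 25.276 = 303.4435 µg/mL·hr
Trapezoidal AUC_0→3.25 (sublingual tablet):
  [0→1]: (0.00+18.82)/2 × 1 = 9.41
  [1→1.25]: (18.82+19.02)/2 × 0.25 = 4.73
  [1.25→3.25]: (19.02+11.86)/2 × 2 = 30.88
  Sum = 45.02 µg/mL·hr
sublingual tablet tail: 11.86/0.326 = 36.380; AUC_ev,0→∞ = 45.02 + 36.380 = 81.4 µg/mL·hr
F = (AUC_ev/D_ev)/(AUC_iv/D_iv) = (81.4/100)/(303.4435/25) = 0.814/12.13774 = 0.0671

F = 0.067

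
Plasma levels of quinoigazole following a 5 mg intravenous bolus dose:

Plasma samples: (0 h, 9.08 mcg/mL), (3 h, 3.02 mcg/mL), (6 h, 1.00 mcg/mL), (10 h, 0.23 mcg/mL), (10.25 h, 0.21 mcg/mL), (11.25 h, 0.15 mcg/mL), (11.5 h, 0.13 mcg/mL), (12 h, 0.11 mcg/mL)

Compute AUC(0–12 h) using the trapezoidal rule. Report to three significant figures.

AUC = 27.0 mcg/mL·h

Trapezoidal AUC_0→12:
  [0→3]: (9.08+3.02)/2 × 3 = 18.15
  [3→6]: (3.02+1.00)/2 × 3 = 6.03
  [6→10]: (1.00+0.23)/2 × 4 = 2.46
  [10→10.25]: (0.23+0.21)/2 × 0.25 = 0.055
  [10.25→11.25]: (0.21+0.15)/2 × 1 = 0.18
  [11.25→11.5]: (0.15+0.13)/2 × 0.25 = 0.035
  [11.5→12]: (0.13+0.11)/2 × 0.5 = 0.06
  Sum = 26.97 mcg/mL·h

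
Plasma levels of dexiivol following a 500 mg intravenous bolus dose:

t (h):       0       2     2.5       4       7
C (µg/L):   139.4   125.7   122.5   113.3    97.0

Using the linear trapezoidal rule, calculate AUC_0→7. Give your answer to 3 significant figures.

AUC = 819 µg/L·h

Trapezoidal AUC_0→7:
  [0→2]: (139.4+125.7)/2 × 2 = 265.1
  [2→2.5]: (125.7+122.5)/2 × 0.5 = 62.05
  [2.5→4]: (122.5+113.3)/2 × 1.5 = 176.85
  [4→7]: (113.3+97.0)/2 × 3 = 315.45
  Sum = 819.45 µg/L·h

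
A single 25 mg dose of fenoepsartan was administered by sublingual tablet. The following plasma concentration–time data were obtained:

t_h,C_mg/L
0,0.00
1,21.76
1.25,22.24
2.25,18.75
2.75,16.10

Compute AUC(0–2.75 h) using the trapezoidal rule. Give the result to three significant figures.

AUC = 45.6 mg/L·h

Trapezoidal AUC_0→2.75:
  [0→1]: (0.00+21.76)/2 × 1 = 10.88
  [1→1.25]: (21.76+22.24)/2 × 0.25 = 5.5
  [1.25→2.25]: (22.24+18.75)/2 × 1 = 20.495
  [2.25→2.75]: (18.75+16.10)/2 × 0.5 = 8.7125
  Sum = 45.5875 mg/L·h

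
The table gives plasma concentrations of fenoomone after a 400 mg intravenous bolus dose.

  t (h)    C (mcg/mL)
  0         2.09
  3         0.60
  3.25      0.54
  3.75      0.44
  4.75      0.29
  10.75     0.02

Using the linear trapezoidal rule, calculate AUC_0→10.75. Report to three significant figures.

AUC = 5.72 mcg/mL·h

Trapezoidal AUC_0→10.75:
  [0→3]: (2.09+0.60)/2 × 3 = 4.035
  [3→3.25]: (0.60+0.54)/2 × 0.25 = 0.1425
  [3.25→3.75]: (0.54+0.44)/2 × 0.5 = 0.245
  [3.75→4.75]: (0.44+0.29)/2 × 1 = 0.365
  [4.75→10.75]: (0.29+0.02)/2 × 6 = 0.93
  Sum = 5.7175 mcg/mL·h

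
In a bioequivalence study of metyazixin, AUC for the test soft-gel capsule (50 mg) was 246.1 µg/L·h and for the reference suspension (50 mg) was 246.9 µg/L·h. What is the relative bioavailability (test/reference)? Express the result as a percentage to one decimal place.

F_rel = 99.7%

F_rel = (AUC_test/D_test) / (AUC_ref/D_ref)
      = (246.1/50) / (246.9/50)
      = 4.922 / 4.938 = 0.9968 = 99.68%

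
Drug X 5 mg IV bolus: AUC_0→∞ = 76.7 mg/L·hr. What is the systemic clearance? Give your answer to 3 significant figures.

CL = Dose_iv / AUC_0→∞
   = 5 / 76.7 = 0.065189 L/hr

CL = 0.0652 L/hr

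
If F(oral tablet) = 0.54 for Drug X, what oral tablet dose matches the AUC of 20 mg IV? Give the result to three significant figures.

D_oral = 37.0 mg

For equal systemic exposure: F × D_ev = D_iv
D_ev = D_iv / F = 20 / 0.54 = 37.037 mg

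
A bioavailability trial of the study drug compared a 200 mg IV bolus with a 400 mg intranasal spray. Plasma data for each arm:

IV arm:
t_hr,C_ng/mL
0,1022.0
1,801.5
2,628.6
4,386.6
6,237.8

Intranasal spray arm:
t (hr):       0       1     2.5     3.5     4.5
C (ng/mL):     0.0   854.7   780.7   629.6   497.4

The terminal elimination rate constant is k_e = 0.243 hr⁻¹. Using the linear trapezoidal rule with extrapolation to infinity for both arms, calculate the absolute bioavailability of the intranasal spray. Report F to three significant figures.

Trapezoidal AUC_0→6 (IV):
  [0→1]: (1022.0+801.5)/2 × 1 = 911.75
  [1→2]: (801.5+628.6)/2 × 1 = 715.05
  [2→4]: (628.6+386.6)/2 × 2 = 1015.2
  [4→6]: (386.6+237.8)/2 × 2 = 624.4
  Sum = 3266.4 ng/mL·hr
IV tail: 237.8/0.243 = 978.601; AUC_iv,0→∞ = 3266.4 + 978.601 = 4245.001 ng/mL·hr
Trapezoidal AUC_0→4.5 (intranasal spray):
  [0→1]: (0.0+854.7)/2 × 1 = 427.35
  [1→2.5]: (854.7+780.7)/2 × 1.5 = 1226.55
  [2.5→3.5]: (780.7+629.6)/2 × 1 = 705.15
  [3.5→4.5]: (629.6+497.4)/2 × 1 = 563.5
  Sum = 2922.55 ng/mL·hr
intranasal spray tail: 497.4/0.243 = 2046.914; AUC_ev,0→∞ = 2922.55 + 2046.914 = 4969.464 ng/mL·hr
F = (AUC_ev/D_ev)/(AUC_iv/D_iv) = (4969.464/400)/(4245.001/200) = 12.42366/21.225005 = 0.5853

F = 0.585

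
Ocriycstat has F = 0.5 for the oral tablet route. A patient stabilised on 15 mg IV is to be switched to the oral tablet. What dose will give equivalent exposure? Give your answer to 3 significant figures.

For equal systemic exposure: F × D_ev = D_iv
D_ev = D_iv / F = 15 / 0.5 = 30 mg

D_oral = 30.0 mg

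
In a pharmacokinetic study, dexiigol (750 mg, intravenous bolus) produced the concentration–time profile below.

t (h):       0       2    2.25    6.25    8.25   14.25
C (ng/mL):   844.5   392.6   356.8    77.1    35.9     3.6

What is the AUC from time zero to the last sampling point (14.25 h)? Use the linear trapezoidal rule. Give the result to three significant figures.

Trapezoidal AUC_0→14.25:
  [0→2]: (844.5+392.6)/2 × 2 = 1237.1
  [2→2.25]: (392.6+356.8)/2 × 0.25 = 93.675
  [2.25→6.25]: (356.8+77.1)/2 × 4 = 867.8
  [6.25→8.25]: (77.1+35.9)/2 × 2 = 113.0
  [8.25→14.25]: (35.9+3.6)/2 × 6 = 118.5
  Sum = 2430.075 ng/mL·h

AUC = 2430 ng/mL·h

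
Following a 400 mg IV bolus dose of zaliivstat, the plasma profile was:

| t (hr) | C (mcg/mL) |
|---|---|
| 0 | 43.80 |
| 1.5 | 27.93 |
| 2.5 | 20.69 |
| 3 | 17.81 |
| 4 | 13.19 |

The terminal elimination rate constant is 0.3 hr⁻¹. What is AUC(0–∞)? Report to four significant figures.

Trapezoidal AUC_0→4:
  [0→1.5]: (43.80+27.93)/2 × 1.5 = 53.7975
  [1.5→2.5]: (27.93+20.69)/2 × 1 = 24.31
  [2.5→3]: (20.69+17.81)/2 × 0.5 = 9.625
  [3→4]: (17.81+13.19)/2 × 1 = 15.5
  Sum = 103.2325 mcg/mL·hr
Extrapolated tail: C_last / k_e = 13.19 / 0.3 = 43.967
AUC_0→∞ = 103.2325 + 43.967 = 147.1995 mcg/mL·hr

AUC = 147.2 mcg/mL·hr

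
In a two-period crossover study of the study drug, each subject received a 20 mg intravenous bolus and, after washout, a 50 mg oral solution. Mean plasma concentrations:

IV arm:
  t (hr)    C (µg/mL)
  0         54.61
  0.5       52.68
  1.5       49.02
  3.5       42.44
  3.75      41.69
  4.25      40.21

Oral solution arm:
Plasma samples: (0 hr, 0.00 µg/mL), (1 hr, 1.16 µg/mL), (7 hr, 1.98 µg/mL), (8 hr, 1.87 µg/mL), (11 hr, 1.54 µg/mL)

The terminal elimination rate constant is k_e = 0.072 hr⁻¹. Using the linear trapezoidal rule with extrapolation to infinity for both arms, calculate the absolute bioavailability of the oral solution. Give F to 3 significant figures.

Trapezoidal AUC_0→4.25 (IV):
  [0→0.5]: (54.61+52.68)/2 × 0.5 = 26.8225
  [0.5→1.5]: (52.68+49.02)/2 × 1 = 50.85
  [1.5→3.5]: (49.02+42.44)/2 × 2 = 91.46
  [3.5→3.75]: (42.44+41.69)/2 × 0.25 = 10.51625
  [3.75→4.25]: (41.69+40.21)/2 × 0.5 = 20.475
  Sum = 200.12375 µg/mL·hr
IV tail: 40.21/0.072 = 558.472; AUC_iv,0→∞ = 200.12375 + 558.472 = 758.59575 µg/mL·hr
Trapezoidal AUC_0→11 (oral solution):
  [0→1]: (0.00+1.16)/2 × 1 = 0.58
  [1→7]: (1.16+1.98)/2 × 6 = 9.42
  [7→8]: (1.98+1.87)/2 × 1 = 1.925
  [8→11]: (1.87+1.54)/2 × 3 = 5.115
  Sum = 17.04 µg/mL·hr
oral solution tail: 1.54/0.072 = 21.389; AUC_ev,0→∞ = 17.04 + 21.389 = 38.429 µg/mL·hr
F = (AUC_ev/D_ev)/(AUC_iv/D_iv) = (38.429/50)/(758.59575/20) = 0.76858/37.9298 = 0.0203

F = 0.0203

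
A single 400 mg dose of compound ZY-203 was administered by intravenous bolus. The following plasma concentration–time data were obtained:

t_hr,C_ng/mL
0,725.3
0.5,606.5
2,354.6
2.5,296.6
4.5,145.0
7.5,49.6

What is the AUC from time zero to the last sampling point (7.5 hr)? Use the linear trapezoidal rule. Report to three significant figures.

AUC = 1950 ng/mL·hr

Trapezoidal AUC_0→7.5:
  [0→0.5]: (725.3+606.5)/2 × 0.5 = 332.95
  [0.5→2]: (606.5+354.6)/2 × 1.5 = 720.825
  [2→2.5]: (354.6+296.6)/2 × 0.5 = 162.8
  [2.5→4.5]: (296.6+145.0)/2 × 2 = 441.6
  [4.5→7.5]: (145.0+49.6)/2 × 3 = 291.9
  Sum = 1950.075 ng/mL·hr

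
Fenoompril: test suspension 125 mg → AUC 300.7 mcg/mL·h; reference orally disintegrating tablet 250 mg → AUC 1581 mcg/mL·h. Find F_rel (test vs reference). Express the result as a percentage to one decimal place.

F_rel = (AUC_test/D_test) / (AUC_ref/D_ref)
      = (300.7/125) / (1581/250)
      = 2.4056 / 6.324 = 0.3804 = 38.04%

F_rel = 38.0%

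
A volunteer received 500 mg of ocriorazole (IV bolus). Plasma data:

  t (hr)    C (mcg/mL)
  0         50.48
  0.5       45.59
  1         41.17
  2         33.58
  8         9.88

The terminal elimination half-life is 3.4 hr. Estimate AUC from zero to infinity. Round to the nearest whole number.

Trapezoidal AUC_0→8:
  [0→0.5]: (50.48+45.59)/2 × 0.5 = 24.0175
  [0.5→1]: (45.59+41.17)/2 × 0.5 = 21.69
  [1→2]: (41.17+33.58)/2 × 1 = 37.375
  [2→8]: (33.58+9.88)/2 × 6 = 130.38
  Sum = 213.4625 mcg/mL·hr
k_e = ln2 / t½ = 0.693147 / 3.4 = 0.2039 hr^-1
Extrapolated tail: C_last / k_e = 9.88 / 0.2039 = 48.455
AUC_0→∞ = 213.4625 + 48.455 = 261.9175 mcg/mL·hr

AUC = 262 mcg/mL·hr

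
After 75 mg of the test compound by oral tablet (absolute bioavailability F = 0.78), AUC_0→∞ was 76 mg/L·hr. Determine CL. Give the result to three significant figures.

CL = F × Dose / AUC_0→∞
   = 0.78 × 75 / 76 = 0.769737 L/hr

CL = 0.770 L/hr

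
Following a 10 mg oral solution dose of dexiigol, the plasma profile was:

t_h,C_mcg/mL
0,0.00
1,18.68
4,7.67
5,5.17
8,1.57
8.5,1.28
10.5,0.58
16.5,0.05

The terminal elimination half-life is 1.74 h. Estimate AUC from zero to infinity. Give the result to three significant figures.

AUC = 70.0 mcg/mL·h

Trapezoidal AUC_0→16.5:
  [0→1]: (0.00+18.68)/2 × 1 = 9.34
  [1→4]: (18.68+7.67)/2 × 3 = 39.525
  [4→5]: (7.67+5.17)/2 × 1 = 6.42
  [5→8]: (5.17+1.57)/2 × 3 = 10.11
  [8→8.5]: (1.57+1.28)/2 × 0.5 = 0.7125
  [8.5→10.5]: (1.28+0.58)/2 × 2 = 1.86
  [10.5→16.5]: (0.58+0.05)/2 × 6 = 1.89
  Sum = 69.8575 mcg/mL·h
k_e = ln2 / t½ = 0.693147 / 1.74 = 0.3984 h^-1
Extrapolated tail: C_last / k_e = 0.05 / 0.3984 = 0.126
AUC_0→∞ = 69.8575 + 0.126 = 69.9835 mcg/mL·h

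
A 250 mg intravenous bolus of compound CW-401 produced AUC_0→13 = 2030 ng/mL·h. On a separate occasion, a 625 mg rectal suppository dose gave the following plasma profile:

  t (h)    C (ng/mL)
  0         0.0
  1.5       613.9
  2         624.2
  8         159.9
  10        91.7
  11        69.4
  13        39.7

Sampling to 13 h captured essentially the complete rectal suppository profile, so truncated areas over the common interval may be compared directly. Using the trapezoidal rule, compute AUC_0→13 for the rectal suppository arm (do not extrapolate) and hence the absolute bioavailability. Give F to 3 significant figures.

Trapezoidal AUC_0→13 (rectal suppository):
  [0→1.5]: (0.0+613.9)/2 × 1.5 = 460.425
  [1.5→2]: (613.9+624.2)/2 × 0.5 = 309.525
  [2→8]: (624.2+159.9)/2 × 6 = 2352.3
  [8→10]: (159.9+91.7)/2 × 2 = 251.6
  [10→11]: (91.7+69.4)/2 × 1 = 80.55
  [11→13]: (69.4+39.7)/2 × 2 = 109.1
  Sum = 3563.5 ng/mL·h
F = (AUC_ev/D_ev)/(AUC_iv/D_iv) = (3563.5/625)/(2030/250) = 5.7016/8.12 = 0.7022

F = 0.702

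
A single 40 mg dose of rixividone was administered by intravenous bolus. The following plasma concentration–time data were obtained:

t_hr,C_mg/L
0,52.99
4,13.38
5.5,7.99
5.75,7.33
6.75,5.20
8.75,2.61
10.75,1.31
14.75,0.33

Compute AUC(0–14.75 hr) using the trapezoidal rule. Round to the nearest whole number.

Trapezoidal AUC_0→14.75:
  [0→4]: (52.99+13.38)/2 × 4 = 132.74
  [4→5.5]: (13.38+7.99)/2 × 1.5 = 16.0275
  [5.5→5.75]: (7.99+7.33)/2 × 0.25 = 1.915
  [5.75→6.75]: (7.33+5.20)/2 × 1 = 6.265
  [6.75→8.75]: (5.20+2.61)/2 × 2 = 7.81
  [8.75→10.75]: (2.61+1.31)/2 × 2 = 3.92
  [10.75→14.75]: (1.31+0.33)/2 × 4 = 3.28
  Sum = 171.9575 mg/L·hr

AUC = 172 mg/L·hr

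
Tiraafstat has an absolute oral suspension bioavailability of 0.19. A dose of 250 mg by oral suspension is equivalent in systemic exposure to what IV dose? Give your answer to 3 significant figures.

D_iv = 47.5 mg

Systemic exposure from an extravascular dose = F × D_ev, so the equivalent IV dose is F × D_ev.
D_iv = F × D_ev = 0.19 × 250 = 47.5 mg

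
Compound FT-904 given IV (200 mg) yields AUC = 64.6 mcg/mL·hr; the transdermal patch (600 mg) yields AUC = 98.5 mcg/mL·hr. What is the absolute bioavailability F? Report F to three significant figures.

F = (AUC_ev / D_ev) / (AUC_iv / D_iv)
  = (98.5/600) / (64.6/200)
  = 0.164167 / 0.323 = 0.5083

F = 0.508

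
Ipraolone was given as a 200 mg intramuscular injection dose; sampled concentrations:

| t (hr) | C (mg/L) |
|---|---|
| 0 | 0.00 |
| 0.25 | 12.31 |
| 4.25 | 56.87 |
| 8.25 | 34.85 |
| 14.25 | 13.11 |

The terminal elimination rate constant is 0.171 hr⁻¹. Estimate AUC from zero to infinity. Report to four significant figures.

Trapezoidal AUC_0→14.25:
  [0→0.25]: (0.00+12.31)/2 × 0.25 = 1.53875
  [0.25→4.25]: (12.31+56.87)/2 × 4 = 138.36
  [4.25→8.25]: (56.87+34.85)/2 × 4 = 183.44
  [8.25→14.25]: (34.85+13.11)/2 × 6 = 143.88
  Sum = 467.21875 mg/L·hr
Extrapolated tail: C_last / k_e = 13.11 / 0.171 = 76.667
AUC_0→∞ = 467.21875 + 76.667 = 543.88575 mg/L·hr

AUC = 543.9 mg/L·hr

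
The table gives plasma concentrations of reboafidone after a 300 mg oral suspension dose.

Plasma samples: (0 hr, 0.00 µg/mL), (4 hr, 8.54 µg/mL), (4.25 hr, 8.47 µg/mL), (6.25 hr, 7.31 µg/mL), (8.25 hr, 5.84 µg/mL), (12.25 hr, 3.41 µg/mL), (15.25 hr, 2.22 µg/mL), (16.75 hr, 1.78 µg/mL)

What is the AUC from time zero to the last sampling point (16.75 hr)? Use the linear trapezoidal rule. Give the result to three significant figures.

Trapezoidal AUC_0→16.75:
  [0→4]: (0.00+8.54)/2 × 4 = 17.08
  [4→4.25]: (8.54+8.47)/2 × 0.25 = 2.12625
  [4.25→6.25]: (8.47+7.31)/2 × 2 = 15.78
  [6.25→8.25]: (7.31+5.84)/2 × 2 = 13.15
  [8.25→12.25]: (5.84+3.41)/2 × 4 = 18.5
  [12.25→15.25]: (3.41+2.22)/2 × 3 = 8.445
  [15.25→16.75]: (2.22+1.78)/2 × 1.5 = 3.0
  Sum = 78.08125 µg/mL·hr

AUC = 78.1 µg/mL·hr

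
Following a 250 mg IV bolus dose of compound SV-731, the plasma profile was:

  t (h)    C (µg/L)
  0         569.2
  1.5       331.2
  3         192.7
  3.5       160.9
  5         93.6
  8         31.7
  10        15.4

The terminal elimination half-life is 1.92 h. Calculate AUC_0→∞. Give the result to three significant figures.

AUC = 1630 µg/L·h

Trapezoidal AUC_0→10:
  [0→1.5]: (569.2+331.2)/2 × 1.5 = 675.3
  [1.5→3]: (331.2+192.7)/2 × 1.5 = 392.925
  [3→3.5]: (192.7+160.9)/2 × 0.5 = 88.4
  [3.5→5]: (160.9+93.6)/2 × 1.5 = 190.875
  [5→8]: (93.6+31.7)/2 × 3 = 187.95
  [8→10]: (31.7+15.4)/2 × 2 = 47.1
  Sum = 1582.55 µg/L·h
k_e = ln2 / t½ = 0.693147 / 1.92 = 0.3610 h^-1
Extrapolated tail: C_last / k_e = 15.4 / 0.361 = 42.659
AUC_0→∞ = 1582.55 + 42.659 = 1625.209 µg/L·h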